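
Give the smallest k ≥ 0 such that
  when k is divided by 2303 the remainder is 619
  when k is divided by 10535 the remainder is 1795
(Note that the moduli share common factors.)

Combine the congruences pairwise.
gcd(2303, 10535) = 49 and 49 | (1795 − 619), so the pair is consistent; merging gives k ≡ 212495 (mod 495145), where 495145 = lcm(2303, 10535).
The solution is unique modulo lcm(2303, 10535) = 495145.

212495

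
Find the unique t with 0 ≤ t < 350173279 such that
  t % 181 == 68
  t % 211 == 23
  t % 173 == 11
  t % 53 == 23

The moduli are pairwise coprime; N = 181·211·173·53 = 350173279.
N/181 = 1934659; 1934659 ≡ 131 (mod 181); 131·76 ≡ 1, so inverse 76.
N/211 = 1659589; 1659589 ≡ 74 (mod 211); 74·77 ≡ 1, so inverse 77.
N/173 = 2024123; 2024123 ≡ 23 (mod 173); 23·158 ≡ 1, so inverse 158.
N/53 = 6607043; 6607043 ≡ 10 (mod 53); 10·16 ≡ 1, so inverse 16.
t ≡ 68·1934659·76 + 23·1659589·77 + 11·2024123·158 + 23·6607043·16 = 18886767429.
18886767429 mod 350173279 = 327583642.

327583642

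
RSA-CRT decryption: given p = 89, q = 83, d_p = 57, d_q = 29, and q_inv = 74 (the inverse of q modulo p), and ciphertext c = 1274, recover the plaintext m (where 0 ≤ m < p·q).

m₁ = c^(d_p) mod p: c ≡ 28 (mod 89), and 28^57 mod 89 = 6.
m₂ = c^(d_q) mod q: c ≡ 29 (mod 83), and 29^29 mod 83 = 37.
h = q_inv·(m₁ − m₂) mod p = 74·(6 − 37) mod 89 = 20.
m = m₂ + h·q = 37 + 20·83 = 1697.

1697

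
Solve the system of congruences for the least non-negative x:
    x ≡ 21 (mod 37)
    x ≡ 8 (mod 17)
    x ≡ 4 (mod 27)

The moduli are pairwise coprime; N = 37·17·27 = 16983.
N/37 = 459; 459 ≡ 15 (mod 37); 15·5 ≡ 1, so inverse 5.
N/17 = 999; 999 ≡ 13 (mod 17); 13·4 ≡ 1, so inverse 4.
N/27 = 629; 629 ≡ 8 (mod 27); 8·17 ≡ 1, so inverse 17.
x ≡ 21·459·5 + 8·999·4 + 4·629·17 = 122935.
122935 mod 16983 = 4054.

4054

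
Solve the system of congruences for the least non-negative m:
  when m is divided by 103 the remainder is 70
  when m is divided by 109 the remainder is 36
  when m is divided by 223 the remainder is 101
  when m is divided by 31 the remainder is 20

50458534

The moduli are pairwise coprime; N = 103·109·223·31 = 77612251.
N/103 = 753517; 753517 ≡ 72 (mod 103); 72·93 ≡ 1, so inverse 93.
N/109 = 712039; 712039 ≡ 51 (mod 109); 51·62 ≡ 1, so inverse 62.
N/223 = 348037; 348037 ≡ 157 (mod 223); 157·125 ≡ 1, so inverse 125.
N/31 = 2503621; 2503621 ≡ 30 (mod 31); 30·30 ≡ 1, so inverse 30.
m ≡ 70·753517·93 + 36·712039·62 + 101·348037·125 + 20·2503621·30 = 12390806443.
12390806443 mod 77612251 = 50458534.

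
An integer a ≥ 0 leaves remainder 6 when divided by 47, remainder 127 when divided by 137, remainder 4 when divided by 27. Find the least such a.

Combine the congruences pairwise.
From a ≡ 6 (mod 47) write a = 6 + 47t. Substituting into a ≡ 127 (mod 137) gives 47t ≡ 121 (mod 137), and since 47⁻¹ ≡ 35 (mod 137), t ≡ 125. Hence a ≡ 6 + 47·125 = 5881 (mod 6439).
From a ≡ 5881 (mod 6439) write a = 5881 + 6439t. Substituting into a ≡ 4 (mod 27) gives 6439t ≡ 9 (mod 27), and since 13⁻¹ ≡ 25 (mod 27), t ≡ 9. Hence a ≡ 5881 + 6439·9 = 63832 (mod 173853).

63832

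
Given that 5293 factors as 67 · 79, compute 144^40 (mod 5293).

1724

Mod 67: 144 ≡ 10; 10^40 ≡ 49 (mod 67).
Mod 79: 144 ≡ 65; 65^40 ≡ 65 (mod 79).
Combine by CRT: x ≡ 49 (mod 67), x ≡ 65 (mod 79) ⇒ x ≡ 1724 (mod 5293).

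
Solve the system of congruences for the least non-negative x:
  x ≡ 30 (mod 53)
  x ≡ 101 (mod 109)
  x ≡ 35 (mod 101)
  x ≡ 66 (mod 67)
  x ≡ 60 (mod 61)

141720811

The moduli are pairwise coprime; N = 53·109·101·67·61 = 2384670499.
N/53 = 44993783; 44993783 ≡ 16 (mod 53); 16·10 ≡ 1, so inverse 10.
N/109 = 21877711; 21877711 ≡ 103 (mod 109); 103·18 ≡ 1, so inverse 18.
N/101 = 23610599; 23610599 ≡ 31 (mod 101); 31·88 ≡ 1, so inverse 88.
N/67 = 35592097; 35592097 ≡ 22 (mod 67); 22·64 ≡ 1, so inverse 64.
N/61 = 39092959; 39092959 ≡ 11 (mod 61); 11·50 ≡ 1, so inverse 50.
x ≡ 30·44993783·10 + 101·21877711·18 + 35·23610599·88 + 66·35592097·64 + 60·39092959·50 = 393612353146.
393612353146 mod 2384670499 = 141720811.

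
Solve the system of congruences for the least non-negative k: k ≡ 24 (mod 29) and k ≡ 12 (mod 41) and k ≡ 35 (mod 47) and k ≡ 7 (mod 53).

Combine the congruences pairwise.
From k ≡ 24 (mod 29) write k = 24 + 29t. Substituting into k ≡ 12 (mod 41) gives 29t ≡ 29 (mod 41), and since 29⁻¹ ≡ 17 (mod 41), t ≡ 1. Hence k ≡ 24 + 29·1 = 53 (mod 1189).
From k ≡ 53 (mod 1189) write k = 53 + 1189t. Substituting into k ≡ 35 (mod 47) gives 1189t ≡ 29 (mod 47), and since 14⁻¹ ≡ 37 (mod 47), t ≡ 39. Hence k ≡ 53 + 1189·39 = 46424 (mod 55883).
From k ≡ 46424 (mod 55883) write k = 46424 + 55883t. Substituting into k ≡ 7 (mod 53) gives 55883t ≡ 11 (mod 53), and since 21⁻¹ ≡ 48 (mod 53), t ≡ 51. Hence k ≡ 46424 + 55883·51 = 2896457 (mod 2961799).

2896457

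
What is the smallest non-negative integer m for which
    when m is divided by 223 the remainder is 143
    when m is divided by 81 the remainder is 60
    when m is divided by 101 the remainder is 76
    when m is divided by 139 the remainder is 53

38309982

The moduli are pairwise coprime; N = 223·81·101·139 = 253586457.
N/223 = 1137159; 1137159 ≡ 82 (mod 223); 82·68 ≡ 1, so inverse 68.
N/81 = 3130697; 3130697 ≡ 47 (mod 81); 47·50 ≡ 1, so inverse 50.
N/101 = 2510757; 2510757 ≡ 99 (mod 101); 99·50 ≡ 1, so inverse 50.
N/139 = 1824363; 1824363 ≡ 127 (mod 139); 127·81 ≡ 1, so inverse 81.
m ≡ 143·1137159·68 + 60·3130697·50 + 76·2510757·50 + 53·1824363·81 = 37822692075.
37822692075 mod 253586457 = 38309982.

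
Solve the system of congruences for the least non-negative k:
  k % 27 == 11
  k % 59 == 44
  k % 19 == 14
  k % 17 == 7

153857

Combine the congruences pairwise.
From k ≡ 11 (mod 27) write k = 11 + 27t. Substituting into k ≡ 44 (mod 59) gives 27t ≡ 33 (mod 59), and since 27⁻¹ ≡ 35 (mod 59), t ≡ 34. Hence k ≡ 11 + 27·34 = 929 (mod 1593).
From k ≡ 929 (mod 1593) write k = 929 + 1593t. Substituting into k ≡ 14 (mod 19) gives 1593t ≡ 16 (mod 19), and since 16⁻¹ ≡ 6 (mod 19), t ≡ 1. Hence k ≡ 929 + 1593·1 = 2522 (mod 30267).
From k ≡ 2522 (mod 30267) write k = 2522 + 30267t. Substituting into k ≡ 7 (mod 17) gives 30267t ≡ 1 (mod 17), and since 7⁻¹ ≡ 5 (mod 17), t ≡ 5. Hence k ≡ 2522 + 30267·5 = 153857 (mod 514539).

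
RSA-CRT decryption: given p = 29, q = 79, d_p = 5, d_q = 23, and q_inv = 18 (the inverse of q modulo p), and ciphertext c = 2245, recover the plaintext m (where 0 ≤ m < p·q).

m₁ = c^(d_p) mod p: c ≡ 12 (mod 29), and 12^5 mod 29 = 12.
m₂ = c^(d_q) mod q: c ≡ 33 (mod 79), and 33^23 mod 79 = 69.
h = q_inv·(m₁ − m₂) mod p = 18·(12 − 69) mod 29 = 18.
m = m₂ + h·q = 69 + 18·79 = 1491.

1491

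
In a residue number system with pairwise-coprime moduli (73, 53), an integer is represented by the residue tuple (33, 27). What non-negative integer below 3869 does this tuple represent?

From x ≡ 33 (mod 73) write x = 33 + 73t. Substituting into x ≡ 27 (mod 53) gives 73t ≡ 47 (mod 53), and since 20⁻¹ ≡ 8 (mod 53), t ≡ 5. Hence x ≡ 33 + 73·5 = 398 (mod 3869).

398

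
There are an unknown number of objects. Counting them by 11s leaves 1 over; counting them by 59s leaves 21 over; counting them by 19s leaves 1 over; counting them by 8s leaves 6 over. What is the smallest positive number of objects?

87990

From N ≡ 1 (mod 11) write N = 1 + 11t. Substituting into N ≡ 21 (mod 59) gives 11t ≡ 20 (mod 59), and since 11⁻¹ ≡ 43 (mod 59), t ≡ 34. Hence N ≡ 1 + 11·34 = 375 (mod 649).
From N ≡ 375 (mod 649) write N = 375 + 649t. Substituting into N ≡ 1 (mod 19) gives 649t ≡ 6 (mod 19), and since 3⁻¹ ≡ 13 (mod 19), t ≡ 2. Hence N ≡ 375 + 649·2 = 1673 (mod 12331).
From N ≡ 1673 (mod 12331) write N = 1673 + 12331t. Substituting into N ≡ 6 (mod 8) gives 12331t ≡ 5 (mod 8), and since 3⁻¹ ≡ 3 (mod 8), t ≡ 7. Hence N ≡ 1673 + 12331·7 = 87990 (mod 98648).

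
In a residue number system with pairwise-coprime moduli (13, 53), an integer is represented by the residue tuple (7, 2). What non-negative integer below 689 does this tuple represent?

267

From x ≡ 7 (mod 13) write x = 7 + 13t. Substituting into x ≡ 2 (mod 53) gives 13t ≡ 48 (mod 53), and since 13⁻¹ ≡ 49 (mod 53), t ≡ 20. Hence x ≡ 7 + 13·20 = 267 (mod 689).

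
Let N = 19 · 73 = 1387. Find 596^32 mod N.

Mod 19: 596 ≡ 7; by Fermat, exponent reduces to 32 mod 18 = 14; 7^14 ≡ 11 (mod 19).
Mod 73: 596 ≡ 12; 12^32 ≡ 55 (mod 73).
Combine by CRT: x ≡ 11 (mod 19), x ≡ 55 (mod 73) ⇒ x ≡ 201 (mod 1387).

201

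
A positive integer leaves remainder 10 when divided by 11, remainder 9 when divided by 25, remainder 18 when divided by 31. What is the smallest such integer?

The moduli are pairwise coprime; N = 11·25·31 = 8525.
N/11 = 775; 775 ≡ 5 (mod 11); 5·9 ≡ 1, so inverse 9.
N/25 = 341; 341 ≡ 16 (mod 25); 16·11 ≡ 1, so inverse 11.
N/31 = 275; 275 ≡ 27 (mod 31); 27·23 ≡ 1, so inverse 23.
m ≡ 10·775·9 + 9·341·11 + 18·275·23 = 217359.
217359 mod 8525 = 4234.

4234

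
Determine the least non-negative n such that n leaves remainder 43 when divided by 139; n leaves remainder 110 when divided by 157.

From n ≡ 43 (mod 139) write n = 43 + 139t. Substituting into n ≡ 110 (mod 157) gives 139t ≡ 67 (mod 157), and since 139⁻¹ ≡ 61 (mod 157), t ≡ 5. Hence n ≡ 43 + 139·5 = 738 (mod 21823).

738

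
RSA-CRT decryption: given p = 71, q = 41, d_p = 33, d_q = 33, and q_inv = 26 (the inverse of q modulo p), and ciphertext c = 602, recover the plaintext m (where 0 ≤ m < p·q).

m₁ = c^(d_p) mod p: c ≡ 34 (mod 71), and 34^33 mod 71 = 39.
m₂ = c^(d_q) mod q: c ≡ 28 (mod 41), and 28^33 mod 41 = 11.
h = q_inv·(m₁ − m₂) mod p = 26·(39 − 11) mod 71 = 18.
m = m₂ + h·q = 11 + 18·41 = 749.

749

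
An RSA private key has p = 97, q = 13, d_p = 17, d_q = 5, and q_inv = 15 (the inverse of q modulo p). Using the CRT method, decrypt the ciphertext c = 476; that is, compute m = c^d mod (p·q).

73

m₁ = c^(d_p) mod p: c ≡ 88 (mod 97), and 88^17 mod 97 = 73.
m₂ = c^(d_q) mod q: c ≡ 8 (mod 13), and 8^5 mod 13 = 8.
h = q_inv·(m₁ − m₂) mod p = 15·(73 − 8) mod 97 = 5.
m = m₂ + h·q = 8 + 5·13 = 73.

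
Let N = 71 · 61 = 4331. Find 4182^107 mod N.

546

Mod 71: 4182 ≡ 64; by Fermat, exponent reduces to 107 mod 70 = 37; 64^37 ≡ 49 (mod 71).
Mod 61: 4182 ≡ 34; by Fermat, exponent reduces to 107 mod 60 = 47; 34^47 ≡ 58 (mod 61).
Combine by CRT: x ≡ 49 (mod 71), x ≡ 58 (mod 61) ⇒ x ≡ 546 (mod 4331).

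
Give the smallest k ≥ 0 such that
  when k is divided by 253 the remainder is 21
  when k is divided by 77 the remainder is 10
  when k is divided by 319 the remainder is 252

Combine the congruences pairwise.
gcd(253, 77) = 11 and 11 | (10 − 21), so the pair is consistent; merging gives k ≡ 780 (mod 1771), where 1771 = lcm(253, 77).
gcd(1771, 319) = 11 and 11 | (252 − 780), so the pair is consistent; merging gives k ≡ 46826 (mod 51359), where 51359 = lcm(1771, 319).
The solution is unique modulo lcm(253, 77, 319) = 51359.

46826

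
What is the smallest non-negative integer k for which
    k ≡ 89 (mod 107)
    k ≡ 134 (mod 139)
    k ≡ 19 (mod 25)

From k ≡ 89 (mod 107) write k = 89 + 107t. Substituting into k ≡ 134 (mod 139) gives 107t ≡ 45 (mod 139), and since 107⁻¹ ≡ 13 (mod 139), t ≡ 29. Hence k ≡ 89 + 107·29 = 3192 (mod 14873).
From k ≡ 3192 (mod 14873) write k = 3192 + 14873t. Substituting into k ≡ 19 (mod 25) gives 14873t ≡ 2 (mod 25), and since 23⁻¹ ≡ 12 (mod 25), t ≡ 24. Hence k ≡ 3192 + 14873·24 = 360144 (mod 371825).

360144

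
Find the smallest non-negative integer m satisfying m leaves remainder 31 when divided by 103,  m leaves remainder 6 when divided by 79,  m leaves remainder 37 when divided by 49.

From m ≡ 31 (mod 103) write m = 31 + 103t. Substituting into m ≡ 6 (mod 79) gives 103t ≡ 54 (mod 79), and since 24⁻¹ ≡ 56 (mod 79), t ≡ 22. Hence m ≡ 31 + 103·22 = 2297 (mod 8137).
From m ≡ 2297 (mod 8137) write m = 2297 + 8137t. Substituting into m ≡ 37 (mod 49) gives 8137t ≡ 43 (mod 49), and since 3⁻¹ ≡ 33 (mod 49), t ≡ 47. Hence m ≡ 2297 + 8137·47 = 384736 (mod 398713).

384736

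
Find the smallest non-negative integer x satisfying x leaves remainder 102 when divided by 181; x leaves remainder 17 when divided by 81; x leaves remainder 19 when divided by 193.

2519441

The moduli are pairwise coprime; N = 181·81·193 = 2829573.
N/181 = 15633; 15633 ≡ 67 (mod 181); 67·154 ≡ 1, so inverse 154.
N/81 = 34933; 34933 ≡ 22 (mod 81); 22·70 ≡ 1, so inverse 70.
N/193 = 14661; 14661 ≡ 186 (mod 193); 186·55 ≡ 1, so inverse 55.
x ≡ 102·15633·154 + 17·34933·70 + 19·14661·55 = 302454179.
302454179 mod 2829573 = 2519441.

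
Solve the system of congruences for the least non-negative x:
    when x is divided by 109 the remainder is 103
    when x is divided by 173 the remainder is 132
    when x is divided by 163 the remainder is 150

Combine the congruences pairwise.
From x ≡ 103 (mod 109) write x = 103 + 109t. Substituting into x ≡ 132 (mod 173) gives 109t ≡ 29 (mod 173), and since 109⁻¹ ≡ 100 (mod 173), t ≡ 132. Hence x ≡ 103 + 109·132 = 14491 (mod 18857).
From x ≡ 14491 (mod 18857) write x = 14491 + 18857t. Substituting into x ≡ 150 (mod 163) gives 18857t ≡ 3 (mod 163), and since 112⁻¹ ≡ 147 (mod 163), t ≡ 115. Hence x ≡ 14491 + 18857·115 = 2183046 (mod 3073691).

2183046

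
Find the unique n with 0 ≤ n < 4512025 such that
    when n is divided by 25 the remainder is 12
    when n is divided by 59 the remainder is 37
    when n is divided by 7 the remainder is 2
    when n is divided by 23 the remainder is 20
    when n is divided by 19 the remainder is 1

444012

The moduli are pairwise coprime; M = 25·59·7·23·19 = 4512025.
M/25 = 180481; 180481 ≡ 6 (mod 25); 6·21 ≡ 1, so inverse 21.
M/59 = 76475; 76475 ≡ 11 (mod 59); 11·43 ≡ 1, so inverse 43.
M/7 = 644575; 644575 ≡ 1 (mod 7), inverse 1.
M/23 = 196175; 196175 ≡ 8 (mod 23); 8·3 ≡ 1, so inverse 3.
M/19 = 237475; 237475 ≡ 13 (mod 19); 13·3 ≡ 1, so inverse 3.
n ≡ 12·180481·21 + 37·76475·43 + 2·644575·1 + 20·196175·3 + 1·237475·3 = 180925012.
180925012 mod 4512025 = 444012.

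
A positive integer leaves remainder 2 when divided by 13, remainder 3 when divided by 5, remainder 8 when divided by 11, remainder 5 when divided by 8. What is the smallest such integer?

613

Combine the congruences pairwise.
From x ≡ 2 (mod 13) write x = 2 + 13t. Substituting into x ≡ 3 (mod 5) gives 13t ≡ 1 (mod 5), and since 3⁻¹ ≡ 2 (mod 5), t ≡ 2. Hence x ≡ 2 + 13·2 = 28 (mod 65).
From x ≡ 28 (mod 65) write x = 28 + 65t. Substituting into x ≡ 8 (mod 11) gives 65t ≡ 2 (mod 11), and since 10⁻¹ ≡ 10 (mod 11), t ≡ 9. Hence x ≡ 28 + 65·9 = 613 (mod 715).
From x ≡ 613 (mod 715) write x = 613 + 715t. Substituting into x ≡ 5 (mod 8) gives 715t ≡ 0 (mod 8), and since 3⁻¹ ≡ 3 (mod 8), t ≡ 0. Hence x ≡ 613 + 715·0 = 613 (mod 5720).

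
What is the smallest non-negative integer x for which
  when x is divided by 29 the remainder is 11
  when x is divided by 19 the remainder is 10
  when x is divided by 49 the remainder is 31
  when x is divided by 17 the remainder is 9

The moduli are pairwise coprime; N = 29·19·49·17 = 458983.
N/29 = 15827; 15827 ≡ 22 (mod 29); 22·4 ≡ 1, so inverse 4.
N/19 = 24157; 24157 ≡ 8 (mod 19); 8·12 ≡ 1, so inverse 12.
N/49 = 9367; 9367 ≡ 8 (mod 49); 8·43 ≡ 1, so inverse 43.
N/17 = 26999; 26999 ≡ 3 (mod 17); 3·6 ≡ 1, so inverse 6.
x ≡ 11·15827·4 + 10·24157·12 + 31·9367·43 + 9·26999·6 = 17539385.
17539385 mod 458983 = 98031.

98031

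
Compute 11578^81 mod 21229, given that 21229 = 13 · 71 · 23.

Mod 13: 11578 ≡ 8; by Fermat, exponent reduces to 81 mod 12 = 9; 8^9 ≡ 8 (mod 13).
Mod 71: 11578 ≡ 5; by Fermat, exponent reduces to 81 mod 70 = 11; 5^11 ≡ 5 (mod 71).
Mod 23: 11578 ≡ 9; by Fermat, exponent reduces to 81 mod 22 = 15; 9^15 ≡ 6 (mod 23).
Combine by CRT: x ≡ 8 (mod 13), x ≡ 5 (mod 71), x ≡ 6 (mod 23) ⇒ x ≡ 10655 (mod 21229).

10655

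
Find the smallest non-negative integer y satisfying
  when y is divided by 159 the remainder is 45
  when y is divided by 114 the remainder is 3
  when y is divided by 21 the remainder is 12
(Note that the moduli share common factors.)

gcd(159, 114) = 3 and 3 | (3 − 45), so the pair is consistent; merging gives y ≡ 5133 (mod 6042), where 6042 = lcm(159, 114).
gcd(6042, 21) = 3 and 3 | (12 − 5133), so the pair is consistent; merging gives y ≡ 23259 (mod 42294), where 42294 = lcm(6042, 21).
The solution is unique modulo lcm(159, 114, 21) = 42294.

23259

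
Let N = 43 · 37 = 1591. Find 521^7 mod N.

596

Mod 43: 521 ≡ 5; 5^7 ≡ 37 (mod 43).
Mod 37: 521 ≡ 3; 3^7 ≡ 4 (mod 37).
Combine by CRT: x ≡ 37 (mod 43), x ≡ 4 (mod 37) ⇒ x ≡ 596 (mod 1591).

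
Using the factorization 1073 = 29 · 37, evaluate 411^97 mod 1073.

Mod 29: 411 ≡ 5; by Fermat, exponent reduces to 97 mod 28 = 13; 5^13 ≡ 6 (mod 29).
Mod 37: 411 ≡ 4; by Fermat, exponent reduces to 97 mod 36 = 25; 4^25 ≡ 30 (mod 37).
Combine by CRT: x ≡ 6 (mod 29), x ≡ 30 (mod 37) ⇒ x ≡ 992 (mod 1073).

992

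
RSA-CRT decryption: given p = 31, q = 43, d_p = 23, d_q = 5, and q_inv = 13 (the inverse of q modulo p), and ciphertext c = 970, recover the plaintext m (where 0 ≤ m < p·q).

400

m₁ = c^(d_p) mod p: c ≡ 9 (mod 31), and 9^23 mod 31 = 28.
m₂ = c^(d_q) mod q: c ≡ 24 (mod 43), and 24^5 mod 43 = 13.
h = q_inv·(m₁ − m₂) mod p = 13·(28 − 13) mod 31 = 9.
m = m₂ + h·q = 13 + 9·43 = 400.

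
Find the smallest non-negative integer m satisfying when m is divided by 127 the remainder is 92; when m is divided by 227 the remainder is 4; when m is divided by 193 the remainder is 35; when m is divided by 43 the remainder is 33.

The moduli are pairwise coprime; N = 127·227·193·43 = 239251871.
N/127 = 1883873; 1883873 ≡ 82 (mod 127); 82·79 ≡ 1, so inverse 79.
N/227 = 1053973; 1053973 ≡ 12 (mod 227); 12·19 ≡ 1, so inverse 19.
N/193 = 1239647; 1239647 ≡ 8 (mod 193); 8·169 ≡ 1, so inverse 169.
N/43 = 5563997; 5563997 ≡ 12 (mod 43); 12·18 ≡ 1, so inverse 18.
m ≡ 92·1883873·79 + 4·1053973·19 + 35·1239647·169 + 33·5563997·18 = 24409617135.
24409617135 mod 239251871 = 5926293.

5926293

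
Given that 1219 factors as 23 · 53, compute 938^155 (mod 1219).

Mod 23: 938 ≡ 18; by Fermat, exponent reduces to 155 mod 22 = 1; 18^1 ≡ 18 (mod 23).
Mod 53: 938 ≡ 37; by Fermat, exponent reduces to 155 mod 52 = 51; 37^51 ≡ 43 (mod 53).
Combine by CRT: x ≡ 18 (mod 23), x ≡ 43 (mod 53) ⇒ x ≡ 202 (mod 1219).

202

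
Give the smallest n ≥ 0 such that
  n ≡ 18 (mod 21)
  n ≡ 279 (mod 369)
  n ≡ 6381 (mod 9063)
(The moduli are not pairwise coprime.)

Combine the congruences pairwise.
gcd(21, 369) = 3 and 3 | (279 − 18), so the pair is consistent; merging gives n ≡ 648 (mod 2583), where 2583 = lcm(21, 369).
gcd(2583, 9063) = 9 and 9 | (6381 − 648), so the pair is consistent; merging gives n ≡ 1338642 (mod 2601081), where 2601081 = lcm(2583, 9063).
The solution is unique modulo lcm(21, 369, 9063) = 2601081.

1338642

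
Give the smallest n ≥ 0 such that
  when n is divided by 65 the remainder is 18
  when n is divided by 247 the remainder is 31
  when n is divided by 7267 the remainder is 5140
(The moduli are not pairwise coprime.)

Combine the congruences pairwise.
gcd(65, 247) = 13 and 13 | (31 − 18), so the pair is consistent; merging gives n ≡ 278 (mod 1235), where 1235 = lcm(65, 247).
gcd(1235, 7267) = 13 and 13 | (5140 − 278), so the pair is consistent; merging gives n ≡ 252218 (mod 690365), where 690365 = lcm(1235, 7267).
The solution is unique modulo lcm(65, 247, 7267) = 690365.

252218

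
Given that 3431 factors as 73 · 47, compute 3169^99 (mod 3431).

Mod 73: 3169 ≡ 30; by Fermat, exponent reduces to 99 mod 72 = 27; 30^27 ≡ 63 (mod 73).
Mod 47: 3169 ≡ 20; by Fermat, exponent reduces to 99 mod 46 = 7; 20^7 ≡ 26 (mod 47).
Combine by CRT: x ≡ 63 (mod 73), x ≡ 26 (mod 47) ⇒ x ≡ 355 (mod 3431).

355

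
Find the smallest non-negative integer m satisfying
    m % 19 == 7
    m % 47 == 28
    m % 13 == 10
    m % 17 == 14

110055

The moduli are pairwise coprime; N = 19·47·13·17 = 197353.
N/19 = 10387; 10387 ≡ 13 (mod 19); 13·3 ≡ 1, so inverse 3.
N/47 = 4199; 4199 ≡ 16 (mod 47); 16·3 ≡ 1, so inverse 3.
N/13 = 15181; 15181 ≡ 10 (mod 13); 10·4 ≡ 1, so inverse 4.
N/17 = 11609; 11609 ≡ 15 (mod 17); 15·8 ≡ 1, so inverse 8.
m ≡ 7·10387·3 + 28·4199·3 + 10·15181·4 + 14·11609·8 = 2478291.
2478291 mod 197353 = 110055.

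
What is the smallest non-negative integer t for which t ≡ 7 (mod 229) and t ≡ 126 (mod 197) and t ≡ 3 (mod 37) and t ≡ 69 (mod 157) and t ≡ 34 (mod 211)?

The moduli are pairwise coprime; N = 229·197·37·157·211 = 55294958987.
N/229 = 241462703; 241462703 ≡ 65 (mod 229); 65·74 ≡ 1, so inverse 74.
N/197 = 280685071; 280685071 ≡ 62 (mod 197); 62·143 ≡ 1, so inverse 143.
N/37 = 1494458351; 1494458351 ≡ 9 (mod 37); 9·33 ≡ 1, so inverse 33.
N/157 = 352197191; 352197191 ≡ 33 (mod 157); 33·138 ≡ 1, so inverse 138.
N/211 = 262061417; 262061417 ≡ 50 (mod 211); 50·38 ≡ 1, so inverse 38.
t ≡ 7·241462703·74 + 126·280685071·143 + 3·1494458351·33 + 69·352197191·138 + 34·262061417·38 = 9022617669647.
9022617669647 mod 55294958987 = 9539354766.

9539354766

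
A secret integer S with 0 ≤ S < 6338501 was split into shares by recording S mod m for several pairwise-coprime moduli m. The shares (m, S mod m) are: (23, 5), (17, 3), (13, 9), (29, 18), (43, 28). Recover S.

675515

The moduli are pairwise coprime; N = 23·17·13·29·43 = 6338501.
N/23 = 275587; 275587 ≡ 1 (mod 23), inverse 1.
N/17 = 372853; 372853 ≡ 9 (mod 17); 9·2 ≡ 1, so inverse 2.
N/13 = 487577; 487577 ≡ 12 (mod 13); 12·12 ≡ 1, so inverse 12.
N/29 = 218569; 218569 ≡ 25 (mod 29); 25·7 ≡ 1, so inverse 7.
N/43 = 147407; 147407 ≡ 3 (mod 43); 3·29 ≡ 1, so inverse 29.
S ≡ 5·275587·1 + 3·372853·2 + 9·487577·12 + 18·218569·7 + 28·147407·29 = 203507547.
203507547 mod 6338501 = 675515.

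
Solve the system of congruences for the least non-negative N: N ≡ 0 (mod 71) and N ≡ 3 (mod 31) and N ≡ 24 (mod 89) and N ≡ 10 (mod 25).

4225210

From N ≡ 0 (mod 71) write N = 0 + 71t. Substituting into N ≡ 3 (mod 31) gives 71t ≡ 3 (mod 31), and since 9⁻¹ ≡ 7 (mod 31), t ≡ 21. Hence N ≡ 0 + 71·21 = 1491 (mod 2201).
From N ≡ 1491 (mod 2201) write N = 1491 + 2201t. Substituting into N ≡ 24 (mod 89) gives 2201t ≡ 46 (mod 89), and since 65⁻¹ ≡ 63 (mod 89), t ≡ 50. Hence N ≡ 1491 + 2201·50 = 111541 (mod 195889).
From N ≡ 111541 (mod 195889) write N = 111541 + 195889t. Substituting into N ≡ 10 (mod 25) gives 195889t ≡ 19 (mod 25), and since 14⁻¹ ≡ 9 (mod 25), t ≡ 21. Hence N ≡ 111541 + 195889·21 = 4225210 (mod 4897225).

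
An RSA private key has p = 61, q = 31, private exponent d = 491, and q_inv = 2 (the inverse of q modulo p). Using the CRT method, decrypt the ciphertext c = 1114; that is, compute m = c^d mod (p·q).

d_p = d mod (p−1) = 491 mod 60 = 11; d_q = d mod (q−1) = 11.
m₁ = c^(d_p) mod p: c ≡ 16 (mod 61), and 16^11 mod 61 = 25.
m₂ = c^(d_q) mod q: c ≡ 29 (mod 31), and 29^11 mod 31 = 29.
h = q_inv·(m₁ − m₂) mod p = 2·(25 − 29) mod 61 = 53.
m = m₂ + h·q = 29 + 53·31 = 1672.

1672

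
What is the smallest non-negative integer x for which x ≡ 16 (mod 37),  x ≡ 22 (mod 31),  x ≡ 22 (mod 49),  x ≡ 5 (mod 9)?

388886

The moduli are pairwise coprime; N = 37·31·49·9 = 505827.
N/37 = 13671; 13671 ≡ 18 (mod 37); 18·35 ≡ 1, so inverse 35.
N/31 = 16317; 16317 ≡ 11 (mod 31); 11·17 ≡ 1, so inverse 17.
N/49 = 10323; 10323 ≡ 33 (mod 49); 33·3 ≡ 1, so inverse 3.
N/9 = 56203; 56203 ≡ 7 (mod 9); 7·4 ≡ 1, so inverse 4.
x ≡ 16·13671·35 + 22·16317·17 + 22·10323·3 + 5·56203·4 = 15563696.
15563696 mod 505827 = 388886.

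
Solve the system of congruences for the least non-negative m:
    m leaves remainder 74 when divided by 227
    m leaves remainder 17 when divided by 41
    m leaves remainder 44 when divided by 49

382342

The moduli are pairwise coprime; N = 227·41·49 = 456043.
N/227 = 2009; 2009 ≡ 193 (mod 227); 193·20 ≡ 1, so inverse 20.
N/41 = 11123; 11123 ≡ 12 (mod 41); 12·24 ≡ 1, so inverse 24.
N/49 = 9307; 9307 ≡ 46 (mod 49); 46·16 ≡ 1, so inverse 16.
m ≡ 74·2009·20 + 17·11123·24 + 44·9307·16 = 14063632.
14063632 mod 456043 = 382342.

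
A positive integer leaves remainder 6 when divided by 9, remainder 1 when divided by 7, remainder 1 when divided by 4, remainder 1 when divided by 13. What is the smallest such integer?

The moduli are pairwise coprime; M = 9·7·4·13 = 3276.
M/9 = 364; 364 ≡ 4 (mod 9); 4·7 ≡ 1, so inverse 7.
M/7 = 468; 468 ≡ 6 (mod 7); 6·6 ≡ 1, so inverse 6.
M/4 = 819; 819 ≡ 3 (mod 4); 3·3 ≡ 1, so inverse 3.
M/13 = 252; 252 ≡ 5 (mod 13); 5·8 ≡ 1, so inverse 8.
n ≡ 6·364·7 + 1·468·6 + 1·819·3 + 1·252·8 = 22569.
22569 mod 3276 = 2913.

2913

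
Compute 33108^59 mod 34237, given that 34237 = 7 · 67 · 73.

14297

Mod 7: 33108 ≡ 5; by Fermat, exponent reduces to 59 mod 6 = 5; 5^5 ≡ 3 (mod 7).
Mod 67: 33108 ≡ 10; 10^59 ≡ 26 (mod 67).
Mod 73: 33108 ≡ 39; 39^59 ≡ 62 (mod 73).
Combine by CRT: x ≡ 3 (mod 7), x ≡ 26 (mod 67), x ≡ 62 (mod 73) ⇒ x ≡ 14297 (mod 34237).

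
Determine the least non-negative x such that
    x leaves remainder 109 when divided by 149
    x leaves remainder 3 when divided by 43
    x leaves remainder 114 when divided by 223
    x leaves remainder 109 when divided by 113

112808009

The moduli are pairwise coprime; N = 149·43·223·113 = 161449993.
N/149 = 1083557; 1083557 ≡ 29 (mod 149); 29·36 ≡ 1, so inverse 36.
N/43 = 3754651; 3754651 ≡ 20 (mod 43); 20·28 ≡ 1, so inverse 28.
N/223 = 723991; 723991 ≡ 133 (mod 223); 133·166 ≡ 1, so inverse 166.
N/113 = 1428761; 1428761 ≡ 102 (mod 113); 102·41 ≡ 1, so inverse 41.
x ≡ 109·1083557·36 + 3·3754651·28 + 114·723991·166 + 109·1428761·41 = 24653206945.
24653206945 mod 161449993 = 112808009.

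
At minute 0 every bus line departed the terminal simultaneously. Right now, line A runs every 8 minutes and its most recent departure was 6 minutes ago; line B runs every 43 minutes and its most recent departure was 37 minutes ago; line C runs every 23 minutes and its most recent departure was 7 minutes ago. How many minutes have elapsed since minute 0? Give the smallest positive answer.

From t ≡ 6 (mod 8) write t = 6 + 8s. Substituting into t ≡ 37 (mod 43) gives 8s ≡ 31 (mod 43), and since 8⁻¹ ≡ 27 (mod 43), s ≡ 20. Hence t ≡ 6 + 8·20 = 166 (mod 344).
From t ≡ 166 (mod 344) write t = 166 + 344s. Substituting into t ≡ 7 (mod 23) gives 344s ≡ 2 (mod 23), and since 22⁻¹ ≡ 22 (mod 23), s ≡ 21. Hence t ≡ 166 + 344·21 = 7390 (mod 7912).

7390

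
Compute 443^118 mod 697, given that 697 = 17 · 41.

681

Mod 17: 443 ≡ 1; by Fermat, exponent reduces to 118 mod 16 = 6; 1^6 ≡ 1 (mod 17).
Mod 41: 443 ≡ 33; by Fermat, exponent reduces to 118 mod 40 = 38; 33^38 ≡ 25 (mod 41).
Combine by CRT: x ≡ 1 (mod 17), x ≡ 25 (mod 41) ⇒ x ≡ 681 (mod 697).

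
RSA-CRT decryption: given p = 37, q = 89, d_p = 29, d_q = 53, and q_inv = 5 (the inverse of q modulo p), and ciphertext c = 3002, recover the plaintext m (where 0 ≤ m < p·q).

1071

m₁ = c^(d_p) mod p: c ≡ 5 (mod 37), and 5^29 mod 37 = 35.
m₂ = c^(d_q) mod q: c ≡ 65 (mod 89), and 65^53 mod 89 = 3.
h = q_inv·(m₁ − m₂) mod p = 5·(35 − 3) mod 37 = 12.
m = m₂ + h·q = 3 + 12·89 = 1071.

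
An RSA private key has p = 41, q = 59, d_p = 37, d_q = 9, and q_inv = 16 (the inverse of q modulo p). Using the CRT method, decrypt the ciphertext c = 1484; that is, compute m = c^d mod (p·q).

m₁ = c^(d_p) mod p: c ≡ 8 (mod 41), and 8^37 mod 41 = 39.
m₂ = c^(d_q) mod q: c ≡ 9 (mod 59), and 9^9 mod 59 = 57.
h = q_inv·(m₁ − m₂) mod p = 16·(39 − 57) mod 41 = 40.
m = m₂ + h·q = 57 + 40·59 = 2417.

2417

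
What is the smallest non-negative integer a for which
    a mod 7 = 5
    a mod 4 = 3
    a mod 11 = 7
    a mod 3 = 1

271

From a ≡ 5 (mod 7) write a = 5 + 7t. Substituting into a ≡ 3 (mod 4) gives 7t ≡ 2 (mod 4), and since 3⁻¹ ≡ 3 (mod 4), t ≡ 2. Hence a ≡ 5 + 7·2 = 19 (mod 28).
From a ≡ 19 (mod 28) write a = 19 + 28t. Substituting into a ≡ 7 (mod 11) gives 28t ≡ 10 (mod 11), and since 6⁻¹ ≡ 2 (mod 11), t ≡ 9. Hence a ≡ 19 + 28·9 = 271 (mod 308).
From a ≡ 271 (mod 308) write a = 271 + 308t. Substituting into a ≡ 1 (mod 3) gives 308t ≡ 0 (mod 3), and since 2⁻¹ ≡ 2 (mod 3), t ≡ 0. Hence a ≡ 271 + 308·0 = 271 (mod 924).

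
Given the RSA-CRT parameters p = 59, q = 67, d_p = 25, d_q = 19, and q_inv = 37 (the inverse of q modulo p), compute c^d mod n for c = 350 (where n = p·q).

528

m₁ = c^(d_p) mod p: c ≡ 55 (mod 59), and 55^25 mod 59 = 56.
m₂ = c^(d_q) mod q: c ≡ 15 (mod 67), and 15^19 mod 67 = 59.
h = q_inv·(m₁ − m₂) mod p = 37·(56 − 59) mod 59 = 7.
m = m₂ + h·q = 59 + 7·67 = 528.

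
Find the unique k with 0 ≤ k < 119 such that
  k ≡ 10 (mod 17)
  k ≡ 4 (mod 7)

95

From k ≡ 10 (mod 17) write k = 10 + 17t. Substituting into k ≡ 4 (mod 7) gives 17t ≡ 1 (mod 7), and since 3⁻¹ ≡ 5 (mod 7), t ≡ 5. Hence k ≡ 10 + 17·5 = 95 (mod 119).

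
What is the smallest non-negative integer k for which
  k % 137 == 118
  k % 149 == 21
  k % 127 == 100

The moduli are pairwise coprime; N = 137·149·127 = 2592451.
N/137 = 18923; 18923 ≡ 17 (mod 137); 17·129 ≡ 1, so inverse 129.
N/149 = 17399; 17399 ≡ 115 (mod 149); 115·92 ≡ 1, so inverse 92.
N/127 = 20413; 20413 ≡ 93 (mod 127); 93·56 ≡ 1, so inverse 56.
k ≡ 118·18923·129 + 21·17399·92 + 100·20413·56 = 435973574.
435973574 mod 2592451 = 441806.

441806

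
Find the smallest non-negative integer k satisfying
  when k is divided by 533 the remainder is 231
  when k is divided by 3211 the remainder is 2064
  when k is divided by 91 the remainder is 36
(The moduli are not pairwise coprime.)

470870

Combine the congruences pairwise.
gcd(533, 3211) = 13 and 13 | (2064 − 231), so the pair is consistent; merging gives k ≡ 75917 (mod 131651), where 131651 = lcm(533, 3211).
gcd(131651, 91) = 13 and 13 | (36 − 75917), so the pair is consistent; merging gives k ≡ 470870 (mod 921557), where 921557 = lcm(131651, 91).
The solution is unique modulo lcm(533, 3211, 91) = 921557.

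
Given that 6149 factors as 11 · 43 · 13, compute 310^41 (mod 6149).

3335

Mod 11: 310 ≡ 2; by Fermat, exponent reduces to 41 mod 10 = 1; 2^1 ≡ 2 (mod 11).
Mod 43: 310 ≡ 9; 9^41 ≡ 24 (mod 43).
Mod 13: 310 ≡ 11; by Fermat, exponent reduces to 41 mod 12 = 5; 11^5 ≡ 7 (mod 13).
Combine by CRT: x ≡ 2 (mod 11), x ≡ 24 (mod 43), x ≡ 7 (mod 13) ⇒ x ≡ 3335 (mod 6149).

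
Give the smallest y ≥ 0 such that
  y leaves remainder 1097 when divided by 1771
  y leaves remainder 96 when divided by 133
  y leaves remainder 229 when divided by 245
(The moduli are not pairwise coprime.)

gcd(1771, 133) = 7 and 7 | (96 − 1097), so the pair is consistent; merging gives y ≡ 20578 (mod 33649), where 33649 = lcm(1771, 133).
gcd(33649, 245) = 7 and 7 | (229 − 20578), so the pair is consistent; merging gives y ≡ 996399 (mod 1177715), where 1177715 = lcm(33649, 245).
The solution is unique modulo lcm(1771, 133, 245) = 1177715.

996399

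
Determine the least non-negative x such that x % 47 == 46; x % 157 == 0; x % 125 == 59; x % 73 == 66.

The moduli are pairwise coprime; N = 47·157·125·73 = 67333375.
N/47 = 1432625; 1432625 ≡ 18 (mod 47); 18·34 ≡ 1, so inverse 34.
N/157 = 428875; 428875 ≡ 108 (mod 157); 108·16 ≡ 1, so inverse 16.
N/125 = 538667; 538667 ≡ 42 (mod 125); 42·3 ≡ 1, so inverse 3.
N/73 = 922375; 922375 ≡ 20 (mod 73); 20·11 ≡ 1, so inverse 11.
x ≡ 46·1432625·34 + 0·428875·16 + 59·538667·3 + 66·922375·11 = 3005613809.
3005613809 mod 67333375 = 42945309.

42945309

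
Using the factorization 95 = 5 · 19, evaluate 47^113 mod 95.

92

Mod 5: 47 ≡ 2; by Fermat, exponent reduces to 113 mod 4 = 1; 2^1 ≡ 2 (mod 5).
Mod 19: 47 ≡ 9; by Fermat, exponent reduces to 113 mod 18 = 5; 9^5 ≡ 16 (mod 19).
Combine by CRT: x ≡ 2 (mod 5), x ≡ 16 (mod 19) ⇒ x ≡ 92 (mod 95).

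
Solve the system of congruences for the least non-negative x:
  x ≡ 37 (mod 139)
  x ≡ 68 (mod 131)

From x ≡ 37 (mod 139) write x = 37 + 139t. Substituting into x ≡ 68 (mod 131) gives 139t ≡ 31 (mod 131), and since 8⁻¹ ≡ 82 (mod 131), t ≡ 53. Hence x ≡ 37 + 139·53 = 7404 (mod 18209).

7404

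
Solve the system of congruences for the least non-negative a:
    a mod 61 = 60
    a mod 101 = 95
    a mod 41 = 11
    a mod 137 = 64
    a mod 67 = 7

221872249

Combine the congruences pairwise.
From a ≡ 60 (mod 61) write a = 60 + 61t. Substituting into a ≡ 95 (mod 101) gives 61t ≡ 35 (mod 101), and since 61⁻¹ ≡ 53 (mod 101), t ≡ 37. Hence a ≡ 60 + 61·37 = 2317 (mod 6161).
From a ≡ 2317 (mod 6161) write a = 2317 + 6161t. Substituting into a ≡ 11 (mod 41) gives 6161t ≡ 31 (mod 41), and since 11⁻¹ ≡ 15 (mod 41), t ≡ 14. Hence a ≡ 2317 + 6161·14 = 88571 (mod 252601).
From a ≡ 88571 (mod 252601) write a = 88571 + 252601t. Substituting into a ≡ 64 (mod 137) gives 252601t ≡ 132 (mod 137), and since 110⁻¹ ≡ 71 (mod 137), t ≡ 56. Hence a ≡ 88571 + 252601·56 = 14234227 (mod 34606337).
From a ≡ 14234227 (mod 34606337) write a = 14234227 + 34606337t. Substituting into a ≡ 7 (mod 67) gives 34606337t ≡ 64 (mod 67), and since 33⁻¹ ≡ 65 (mod 67), t ≡ 6. Hence a ≡ 14234227 + 34606337·6 = 221872249 (mod 2318624579).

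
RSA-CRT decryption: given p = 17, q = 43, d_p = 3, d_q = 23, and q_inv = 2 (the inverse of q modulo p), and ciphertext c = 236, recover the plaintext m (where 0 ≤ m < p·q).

m₁ = c^(d_p) mod p: c ≡ 15 (mod 17), and 15^3 mod 17 = 9.
m₂ = c^(d_q) mod q: c ≡ 21 (mod 43), and 21^23 mod 43 = 11.
h = q_inv·(m₁ − m₂) mod p = 2·(9 − 11) mod 17 = 13.
m = m₂ + h·q = 11 + 13·43 = 570.

570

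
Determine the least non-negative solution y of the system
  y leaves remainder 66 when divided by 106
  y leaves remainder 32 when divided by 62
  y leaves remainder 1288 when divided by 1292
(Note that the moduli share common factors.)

860468

gcd(106, 62) = 2 and 2 | (32 − 66), so the pair is consistent; merging gives y ≡ 2822 (mod 3286), where 3286 = lcm(106, 62).
gcd(3286, 1292) = 2 and 2 | (1288 − 2822), so the pair is consistent; merging gives y ≡ 860468 (mod 2122756), where 2122756 = lcm(3286, 1292).
The solution is unique modulo lcm(106, 62, 1292) = 2122756.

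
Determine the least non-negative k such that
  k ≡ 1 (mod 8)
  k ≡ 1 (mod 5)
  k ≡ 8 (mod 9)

The moduli are pairwise coprime; N = 8·5·9 = 360.
N/8 = 45; 45 ≡ 5 (mod 8); 5·5 ≡ 1, so inverse 5.
N/5 = 72; 72 ≡ 2 (mod 5); 2·3 ≡ 1, so inverse 3.
N/9 = 40; 40 ≡ 4 (mod 9); 4·7 ≡ 1, so inverse 7.
k ≡ 1·45·5 + 1·72·3 + 8·40·7 = 2681.
2681 mod 360 = 161.

161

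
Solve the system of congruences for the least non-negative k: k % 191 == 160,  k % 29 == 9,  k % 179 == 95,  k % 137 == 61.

82927394

The moduli are pairwise coprime; N = 191·29·179·137 = 135832897.
N/191 = 711167; 711167 ≡ 74 (mod 191); 74·111 ≡ 1, so inverse 111.
N/29 = 4683893; 4683893 ≡ 16 (mod 29); 16·20 ≡ 1, so inverse 20.
N/179 = 758843; 758843 ≡ 62 (mod 179); 62·26 ≡ 1, so inverse 26.
N/137 = 991481; 991481 ≡ 12 (mod 137); 12·80 ≡ 1, so inverse 80.
k ≡ 160·711167·111 + 9·4683893·20 + 95·758843·26 + 61·991481·80 = 20186196150.
20186196150 mod 135832897 = 82927394.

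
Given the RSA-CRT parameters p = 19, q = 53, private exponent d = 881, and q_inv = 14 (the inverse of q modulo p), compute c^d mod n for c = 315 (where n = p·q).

634

d_p = d mod (p−1) = 881 mod 18 = 17; d_q = d mod (q−1) = 49.
m₁ = c^(d_p) mod p: c ≡ 11 (mod 19), and 11^17 mod 19 = 7.
m₂ = c^(d_q) mod q: c ≡ 50 (mod 53), and 50^49 mod 53 = 51.
h = q_inv·(m₁ − m₂) mod p = 14·(7 − 51) mod 19 = 11.
m = m₂ + h·q = 51 + 11·53 = 634.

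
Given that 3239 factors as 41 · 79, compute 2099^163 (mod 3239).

1701

Mod 41: 2099 ≡ 8; by Fermat, exponent reduces to 163 mod 40 = 3; 8^3 ≡ 20 (mod 41).
Mod 79: 2099 ≡ 45; by Fermat, exponent reduces to 163 mod 78 = 7; 45^7 ≡ 42 (mod 79).
Combine by CRT: x ≡ 20 (mod 41), x ≡ 42 (mod 79) ⇒ x ≡ 1701 (mod 3239).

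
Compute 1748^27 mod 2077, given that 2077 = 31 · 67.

Mod 31: 1748 ≡ 12; 12^27 ≡ 27 (mod 31).
Mod 67: 1748 ≡ 6; 6^27 ≡ 14 (mod 67).
Combine by CRT: x ≡ 27 (mod 31), x ≡ 14 (mod 67) ⇒ x ≡ 1019 (mod 2077).

1019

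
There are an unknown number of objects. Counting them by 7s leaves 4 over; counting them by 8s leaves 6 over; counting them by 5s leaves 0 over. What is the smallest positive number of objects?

270

From N ≡ 4 (mod 7) write N = 4 + 7t. Substituting into N ≡ 6 (mod 8) gives 7t ≡ 2 (mod 8), and since 7⁻¹ ≡ 7 (mod 8), t ≡ 6. Hence N ≡ 4 + 7·6 = 46 (mod 56).
From N ≡ 46 (mod 56) write N = 46 + 56t. Substituting into N ≡ 0 (mod 5) gives 56t ≡ 4 (mod 5), and since 1⁻¹ ≡ 1 (mod 5), t ≡ 4. Hence N ≡ 46 + 56·4 = 270 (mod 280).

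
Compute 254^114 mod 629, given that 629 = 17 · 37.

Mod 17: 254 ≡ 16; by Fermat, exponent reduces to 114 mod 16 = 2; 16^2 ≡ 1 (mod 17).
Mod 37: 254 ≡ 32; by Fermat, exponent reduces to 114 mod 36 = 6; 32^6 ≡ 11 (mod 37).
Combine by CRT: x ≡ 1 (mod 17), x ≡ 11 (mod 37) ⇒ x ≡ 307 (mod 629).

307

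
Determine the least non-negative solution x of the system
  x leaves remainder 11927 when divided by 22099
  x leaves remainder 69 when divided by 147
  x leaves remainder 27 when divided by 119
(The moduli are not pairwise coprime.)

763293

gcd(22099, 147) = 49 and 49 | (69 − 11927), so the pair is consistent; merging gives x ≡ 34026 (mod 66297), where 66297 = lcm(22099, 147).
gcd(66297, 119) = 7 and 7 | (27 − 34026), so the pair is consistent; merging gives x ≡ 763293 (mod 1127049), where 1127049 = lcm(66297, 119).
The solution is unique modulo lcm(22099, 147, 119) = 1127049.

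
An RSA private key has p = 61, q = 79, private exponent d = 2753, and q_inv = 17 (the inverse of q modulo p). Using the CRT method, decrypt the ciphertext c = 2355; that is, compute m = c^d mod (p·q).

2783

d_p = d mod (p−1) = 2753 mod 60 = 53; d_q = d mod (q−1) = 23.
m₁ = c^(d_p) mod p: c ≡ 37 (mod 61), and 37^53 mod 61 = 38.
m₂ = c^(d_q) mod q: c ≡ 64 (mod 79), and 64^23 mod 79 = 18.
h = q_inv·(m₁ − m₂) mod p = 17·(38 − 18) mod 61 = 35.
m = m₂ + h·q = 18 + 35·79 = 2783.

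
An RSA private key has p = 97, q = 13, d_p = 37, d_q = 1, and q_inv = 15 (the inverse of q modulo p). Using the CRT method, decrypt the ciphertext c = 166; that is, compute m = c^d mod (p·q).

m₁ = c^(d_p) mod p: c ≡ 69 (mod 97), and 69^37 mod 97 = 51.
m₂ = c^(d_q) mod q: c ≡ 10 (mod 13), and 10^1 mod 13 = 10.
h = q_inv·(m₁ − m₂) mod p = 15·(51 − 10) mod 97 = 33.
m = m₂ + h·q = 10 + 33·13 = 439.

439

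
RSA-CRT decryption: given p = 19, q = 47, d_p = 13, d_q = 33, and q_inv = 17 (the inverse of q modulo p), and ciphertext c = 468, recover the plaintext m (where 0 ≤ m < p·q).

715

m₁ = c^(d_p) mod p: c ≡ 12 (mod 19), and 12^13 mod 19 = 12.
m₂ = c^(d_q) mod q: c ≡ 45 (mod 47), and 45^33 mod 47 = 10.
h = q_inv·(m₁ − m₂) mod p = 17·(12 − 10) mod 19 = 15.
m = m₂ + h·q = 10 + 15·47 = 715.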